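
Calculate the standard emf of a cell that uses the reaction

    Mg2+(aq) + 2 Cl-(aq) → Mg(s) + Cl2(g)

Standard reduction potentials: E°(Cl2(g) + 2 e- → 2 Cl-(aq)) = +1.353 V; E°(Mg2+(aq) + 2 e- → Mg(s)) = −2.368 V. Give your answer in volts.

Mg2+(aq) gains electrons, so the Mg²⁺/Mg couple is the cathode; the Cl₂/Cl⁻ couple is the anode.
E°cell = E°(cathode) − E°(anode) = −2.368 − (+1.353) = −3.721 V.
The negative E°cell means the reaction is non-spontaneous in the direction written.

−3.721 V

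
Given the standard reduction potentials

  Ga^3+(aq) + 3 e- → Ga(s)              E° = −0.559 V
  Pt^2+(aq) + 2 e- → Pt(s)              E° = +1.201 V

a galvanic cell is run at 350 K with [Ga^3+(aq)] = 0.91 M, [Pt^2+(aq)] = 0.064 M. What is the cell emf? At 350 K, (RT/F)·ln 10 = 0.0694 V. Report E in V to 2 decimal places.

Pt²⁺/Pt is reduced (cathode, E° = +1.201 V) and Ga³⁺/Ga is oxidized (anode).
E°cell = +1.201 − (−0.559) = +1.760 V, with n = 6 electrons transferred.
Balancing gives 3 Pt^2+(aq) + 2 Ga(s) → 3 Pt(s) + 2 Ga^3+(aq); hence Q = [Ga^3+(aq)]^2 / [Pt^2+(aq)]^3 = 3.16×10^3 (log Q = 3.500).
E = E° − (0.0694/n)·log Q = +1.760 − (0.0694/6)(3.500) = +1.72 V.

+1.72 V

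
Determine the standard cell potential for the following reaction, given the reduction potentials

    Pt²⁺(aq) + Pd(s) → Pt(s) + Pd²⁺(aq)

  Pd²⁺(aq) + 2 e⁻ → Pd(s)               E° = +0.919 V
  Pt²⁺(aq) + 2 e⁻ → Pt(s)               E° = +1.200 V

In the reaction as written, Pt²⁺(aq) is reduced (cathode) and Pd²⁺(aq) is produced by oxidation at the anode.
E°cell = E°(cathode) − E°(anode) = +1.200 − (+0.919) = +0.281 V.
The positive value indicates the reaction is spontaneous as written.

+0.281 V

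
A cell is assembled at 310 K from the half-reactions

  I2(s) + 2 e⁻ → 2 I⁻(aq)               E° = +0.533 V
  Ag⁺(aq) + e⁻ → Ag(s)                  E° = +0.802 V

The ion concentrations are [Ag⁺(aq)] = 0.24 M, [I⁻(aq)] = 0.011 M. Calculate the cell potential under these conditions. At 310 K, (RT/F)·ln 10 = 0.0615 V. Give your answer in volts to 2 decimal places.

+0.11 V

Since E°(Ag⁺/Ag) > E°(I₂/I⁻), Ag⁺/Ag serves as the cathode.
The standard potential is +0.802 − (+0.533) = +0.269 V and the balanced reaction transfers n = 2 electrons.
Balancing gives 2 Ag⁺(aq) + 2 I⁻(aq) → 2 Ag(s) + I2(s); hence Q = 1 / ([Ag⁺(aq)]^2·[I⁻(aq)]^2) = 1.43×10^5 (log Q = 5.157).
E = E° − (0.0615/n)·log Q = +0.269 − (0.0615/2)(5.157) = +0.11 V.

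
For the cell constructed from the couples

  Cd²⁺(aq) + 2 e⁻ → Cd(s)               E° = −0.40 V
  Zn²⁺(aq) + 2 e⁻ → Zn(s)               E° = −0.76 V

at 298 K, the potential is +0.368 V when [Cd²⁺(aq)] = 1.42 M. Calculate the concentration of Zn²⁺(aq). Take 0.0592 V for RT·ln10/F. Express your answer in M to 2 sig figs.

The Cd²⁺/Cd couple has the larger reduction potential, so it is the cathode: E°cell = −0.40 − (−0.76) = +0.36 V and n = 2.
Since E = E° − (0.0592/n)·log Q, log Q = n(E° − E)/0.0592 = −0.270.
The balanced reaction is Cd²⁺(aq) + Zn(s) → Cd(s) + Zn²⁺(aq), so Q = [Zn²⁺(aq)] / [Cd²⁺(aq)].
Solving for the unknown gives log [Zn²⁺(aq)] = −0.118, so [Zn²⁺(aq)] ≈ 0.76 M.

0.76 M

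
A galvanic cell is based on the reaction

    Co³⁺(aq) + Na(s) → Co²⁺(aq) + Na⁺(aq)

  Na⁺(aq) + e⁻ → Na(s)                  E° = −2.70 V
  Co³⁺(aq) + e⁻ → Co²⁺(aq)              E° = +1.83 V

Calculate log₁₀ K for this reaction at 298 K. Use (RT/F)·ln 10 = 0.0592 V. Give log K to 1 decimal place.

The Co³⁺/Co²⁺ couple is reduced (cathode); E°cell = +1.83 − (−2.70) = +4.53 V with n = 1.
At equilibrium E = 0, so log K = nE°cell / 0.0592 = (1)(+4.53) / 0.0592 = 76.5.

log K = 76.5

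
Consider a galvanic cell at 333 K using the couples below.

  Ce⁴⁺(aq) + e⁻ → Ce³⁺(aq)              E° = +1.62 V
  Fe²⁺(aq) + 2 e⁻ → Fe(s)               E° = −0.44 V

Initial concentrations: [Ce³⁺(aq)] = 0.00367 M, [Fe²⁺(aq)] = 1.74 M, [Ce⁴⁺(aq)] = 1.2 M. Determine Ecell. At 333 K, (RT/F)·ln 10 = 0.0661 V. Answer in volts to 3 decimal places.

The Ce⁴⁺/Ce³⁺ couple has the more positive E°, so it is the cathode; Fe²⁺/Fe is the anode.
The standard potential is +1.62 − (−0.44) = +2.06 V and the balanced reaction transfers n = 2 electrons.
Balancing gives 2 Ce⁴⁺(aq) + Fe(s) → 2 Ce³⁺(aq) + Fe²⁺(aq); hence Q = ([Ce³⁺(aq)]^2·[Fe²⁺(aq)]) / [Ce⁴⁺(aq)]^2 = 1.63×10^−5 (log Q = −4.788).
By the Nernst equation, E = +2.06 − (0.0661/2)·(−4.788) = +2.218 V.

+2.218 V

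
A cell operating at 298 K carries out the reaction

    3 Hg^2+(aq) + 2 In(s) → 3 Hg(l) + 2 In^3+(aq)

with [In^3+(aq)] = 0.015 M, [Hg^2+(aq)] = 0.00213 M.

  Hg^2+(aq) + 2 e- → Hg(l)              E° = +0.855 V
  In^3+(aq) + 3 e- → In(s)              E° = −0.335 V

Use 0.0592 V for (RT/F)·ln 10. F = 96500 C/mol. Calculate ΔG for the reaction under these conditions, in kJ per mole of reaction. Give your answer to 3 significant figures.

The standard cell potential is +0.855 − (−0.335) = +1.190 V, with n = 6 electrons in the balanced equation.
Q = [In^3+(aq)]^2 / [Hg^2+(aq)]^3 = 2.33×10^4, so log Q = 4.367 and E = +1.190 − (0.0592/6)(4.367) = +1.1469 V.
Then ΔG = −nFE = −6 × 96500 × +1.1469 J/mol = −664 kJ/mol.

−664 kJ/mol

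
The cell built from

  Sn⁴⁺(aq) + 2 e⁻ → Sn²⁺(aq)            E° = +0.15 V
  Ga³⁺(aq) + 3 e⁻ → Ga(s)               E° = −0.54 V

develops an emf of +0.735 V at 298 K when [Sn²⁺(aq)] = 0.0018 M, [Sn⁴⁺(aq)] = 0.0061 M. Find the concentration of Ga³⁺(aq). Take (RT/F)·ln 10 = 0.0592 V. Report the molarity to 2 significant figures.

With Sn⁴⁺/Sn²⁺ at the cathode and Ga³⁺/Ga at the anode, E°cell = +0.15 − (−0.54) = +0.69 V (n = 6).
From the Nernst equation, log Q = n(E° − E)/0.0592 = 6·(+0.69 − (+0.735))/0.0592 = −4.561.
Balancing electrons gives 3 Sn⁴⁺(aq) + 2 Ga(s) → 3 Sn²⁺(aq) + 2 Ga³⁺(aq); thus Q = ([Sn²⁺(aq)]^3·[Ga³⁺(aq)]^2) / [Sn⁴⁺(aq)]^3.
Isolating [Ga³⁺(aq)] in Q = 10^{−4.561} yields log [Ga³⁺(aq)] = −1.485, i.e. 0.033 M.

0.033 M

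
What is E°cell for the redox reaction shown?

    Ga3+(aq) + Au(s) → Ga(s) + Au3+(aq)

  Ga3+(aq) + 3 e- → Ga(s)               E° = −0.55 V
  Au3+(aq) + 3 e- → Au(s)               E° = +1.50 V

−2.05 V

Ga3+(aq) gains electrons, so the Ga³⁺/Ga couple is the cathode; the Au³⁺/Au couple is the anode.
E°cell = E°(cathode) − E°(anode) = −0.55 − (+1.50) = −2.05 V.
The negative E°cell means the reaction is non-spontaneous in the direction written.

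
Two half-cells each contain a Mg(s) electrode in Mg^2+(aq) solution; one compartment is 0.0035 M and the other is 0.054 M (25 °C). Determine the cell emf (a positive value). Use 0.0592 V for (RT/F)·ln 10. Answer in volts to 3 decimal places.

0.035 V

For a concentration cell E°cell = 0, since both electrodes use the same couple.
The compartment with the higher Mg^2+(aq) concentration (0.054 M) acts as the cathode; ions are reduced there and produced at the dilute (0.0035 M) anode.
With n = 2, Ecell = −(0.0592/2)·log([dilute]/[conc]) = −(0.0592/2)·log(0.0035/0.054) = +0.035 V.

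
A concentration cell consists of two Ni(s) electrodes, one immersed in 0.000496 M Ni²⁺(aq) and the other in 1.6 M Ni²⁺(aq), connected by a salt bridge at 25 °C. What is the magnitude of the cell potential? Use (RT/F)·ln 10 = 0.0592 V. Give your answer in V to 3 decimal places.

For a concentration cell E°cell = 0, since both electrodes use the same couple.
The compartment with the higher Ni²⁺(aq) concentration (1.6 M) acts as the cathode; ions are reduced there and produced at the dilute (0.000496 M) anode.
With n = 2, Ecell = −(0.0592/2)·log([dilute]/[conc]) = −(0.0592/2)·log(0.000496/1.6) = +0.104 V.

0.104 V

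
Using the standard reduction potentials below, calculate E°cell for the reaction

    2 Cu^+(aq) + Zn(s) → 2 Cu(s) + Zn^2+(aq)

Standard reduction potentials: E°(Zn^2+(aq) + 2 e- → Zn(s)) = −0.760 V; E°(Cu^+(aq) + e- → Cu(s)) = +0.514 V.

Cu^+(aq) gains electrons, so the Cu⁺/Cu couple is the cathode; the Zn²⁺/Zn couple is the anode.
E°cell = E°(cathode) − E°(anode) = +0.514 − (−0.760) = +1.274 V.

+1.274 V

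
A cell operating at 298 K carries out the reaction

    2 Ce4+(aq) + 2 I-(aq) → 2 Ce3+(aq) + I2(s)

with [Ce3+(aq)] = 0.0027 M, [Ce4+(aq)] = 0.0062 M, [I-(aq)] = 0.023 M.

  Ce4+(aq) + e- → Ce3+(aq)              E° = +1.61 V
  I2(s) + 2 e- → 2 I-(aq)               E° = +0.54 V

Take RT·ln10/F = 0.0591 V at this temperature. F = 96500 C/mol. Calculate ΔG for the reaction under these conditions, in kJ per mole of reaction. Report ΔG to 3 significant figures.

With Ce⁴⁺/Ce³⁺ reduced at the cathode, E°cell = +1.61 − (+0.54) = +1.07 V and n = 2.
Q = [Ce3+(aq)]^2 / ([Ce4+(aq)]^2·[I-(aq)]^2) = 358, so log Q = 2.554 and E = +1.07 − (0.0591/2)(2.554) = +0.9945 V.
Finally ΔG = −nFE = −(2)(96500 C/mol)(+0.9945 V) = −192 kJ/mol.

−192 kJ/mol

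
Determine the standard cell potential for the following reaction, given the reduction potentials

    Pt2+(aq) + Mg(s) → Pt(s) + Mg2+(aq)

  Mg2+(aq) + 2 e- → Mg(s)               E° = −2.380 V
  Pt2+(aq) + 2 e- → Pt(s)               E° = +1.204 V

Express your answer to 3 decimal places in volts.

Pt2+(aq) gains electrons, so the Pt²⁺/Pt couple is the cathode; the Mg²⁺/Mg couple is the anode.
E°cell = E°(cathode) − E°(anode) = +1.204 − (−2.380) = +3.584 V.
The positive value indicates the reaction is spontaneous as written.

+3.584 V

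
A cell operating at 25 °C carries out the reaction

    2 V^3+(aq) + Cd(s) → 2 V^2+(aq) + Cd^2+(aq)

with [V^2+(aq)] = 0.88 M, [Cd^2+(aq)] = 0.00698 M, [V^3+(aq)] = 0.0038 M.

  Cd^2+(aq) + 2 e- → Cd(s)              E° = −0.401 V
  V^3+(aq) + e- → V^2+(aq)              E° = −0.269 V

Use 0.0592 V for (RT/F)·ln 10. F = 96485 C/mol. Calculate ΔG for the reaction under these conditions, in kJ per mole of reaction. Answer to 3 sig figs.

−10.8 kJ/mol

With V³⁺/V²⁺ reduced at the cathode, E°cell = −0.269 − (−0.401) = +0.132 V and n = 2.
Q = ([V^2+(aq)]^2·[Cd^2+(aq)]) / [V^3+(aq)]^2 = 374, so log Q = 2.573 and E = +0.132 − (0.0592/2)(2.573) = +0.0558 V.
ΔG = −nFE = −(2)(96485)(+0.0558) J/mol = −10.8 kJ/mol.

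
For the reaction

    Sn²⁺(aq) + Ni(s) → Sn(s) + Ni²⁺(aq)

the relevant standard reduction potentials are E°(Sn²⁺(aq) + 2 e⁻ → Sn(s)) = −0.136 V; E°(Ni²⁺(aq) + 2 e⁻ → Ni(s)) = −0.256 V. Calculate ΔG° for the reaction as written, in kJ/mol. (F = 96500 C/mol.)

In the reaction as written Sn²⁺(aq) is reduced, so the Sn²⁺/Sn couple is the cathode and Ni²⁺/Ni is the anode.
E°cell = −0.136 − (−0.256) = +0.120 V; balancing electrons gives n = 2.
ΔG° = −nFE°cell = −(2)(96500)(+0.120) J/mol = −23.2 kJ/mol.

−23.2 kJ/mol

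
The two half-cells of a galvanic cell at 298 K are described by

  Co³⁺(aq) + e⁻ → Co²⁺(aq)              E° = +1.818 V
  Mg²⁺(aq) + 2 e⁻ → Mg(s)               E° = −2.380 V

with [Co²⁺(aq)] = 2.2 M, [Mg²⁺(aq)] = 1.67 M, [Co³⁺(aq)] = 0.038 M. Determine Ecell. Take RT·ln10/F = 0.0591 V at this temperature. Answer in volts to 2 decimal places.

+4.09 V

Since E°(Co³⁺/Co²⁺) > E°(Mg²⁺/Mg), Co³⁺/Co²⁺ serves as the cathode.
E°cell = +1.818 − (−2.380) = +4.198 V, with n = 2 electrons transferred.
The balanced reaction is 2 Co³⁺(aq) + Mg(s) → 2 Co²⁺(aq) + Mg²⁺(aq), so Q = ([Co²⁺(aq)]^2·[Mg²⁺(aq)]) / [Co³⁺(aq)]^2 = 5.6×10^3 and log Q = 3.748.
E = E° − (0.0591/n)·log Q = +4.198 − (0.0591/2)(3.748) = +4.09 V.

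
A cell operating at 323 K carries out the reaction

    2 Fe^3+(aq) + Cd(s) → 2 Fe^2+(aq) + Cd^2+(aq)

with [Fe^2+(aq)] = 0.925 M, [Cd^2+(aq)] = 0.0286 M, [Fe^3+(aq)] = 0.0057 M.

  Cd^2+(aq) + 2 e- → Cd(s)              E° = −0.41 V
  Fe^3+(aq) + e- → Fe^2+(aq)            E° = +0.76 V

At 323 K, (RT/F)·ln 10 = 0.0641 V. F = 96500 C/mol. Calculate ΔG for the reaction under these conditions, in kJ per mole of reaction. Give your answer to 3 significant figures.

−208 kJ/mol

The standard cell potential is +0.76 − (−0.41) = +1.17 V, with n = 2 electrons in the balanced equation.
The reaction quotient is ([Fe^2+(aq)]^2·[Cd^2+(aq)]) / [Fe^3+(aq)]^2 = 753; by Nernst, E = +1.17 − (0.0641/2)(2.877) = +1.0778 V.
ΔG = −nFE = −(2)(96500)(+1.0778) J/mol = −208 kJ/mol.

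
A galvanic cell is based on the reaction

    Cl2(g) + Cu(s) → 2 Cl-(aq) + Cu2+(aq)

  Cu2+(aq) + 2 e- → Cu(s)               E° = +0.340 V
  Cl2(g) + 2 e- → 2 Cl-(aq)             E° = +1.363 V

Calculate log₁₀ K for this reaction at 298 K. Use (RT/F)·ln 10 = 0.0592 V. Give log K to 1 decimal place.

The Cl₂/Cl⁻ couple is reduced (cathode); E°cell = +1.363 − (+0.340) = +1.023 V with n = 2.
At equilibrium E = 0, so log K = nE°cell / 0.0592 = (2)(+1.023) / 0.0592 = 34.6.

log K = 34.6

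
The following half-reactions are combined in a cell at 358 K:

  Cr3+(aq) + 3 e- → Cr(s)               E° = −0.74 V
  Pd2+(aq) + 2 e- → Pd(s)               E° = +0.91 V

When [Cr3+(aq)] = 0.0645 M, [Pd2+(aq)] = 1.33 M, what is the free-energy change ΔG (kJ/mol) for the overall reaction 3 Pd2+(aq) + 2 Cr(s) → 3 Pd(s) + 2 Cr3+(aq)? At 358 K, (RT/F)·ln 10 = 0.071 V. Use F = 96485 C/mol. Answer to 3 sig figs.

−974 kJ/mol

The standard cell potential is +0.91 − (−0.74) = +1.65 V, with n = 6 electrons in the balanced equation.
Here Q = [Cr3+(aq)]^2 / [Pd2+(aq)]^3 = 0.00177 (log Q = −2.752), giving E = +1.65 − (0.071/6)·(−2.752) = +1.6826 V.
ΔG = −nFE = −(6)(96485)(+1.6826) J/mol = −974 kJ/mol.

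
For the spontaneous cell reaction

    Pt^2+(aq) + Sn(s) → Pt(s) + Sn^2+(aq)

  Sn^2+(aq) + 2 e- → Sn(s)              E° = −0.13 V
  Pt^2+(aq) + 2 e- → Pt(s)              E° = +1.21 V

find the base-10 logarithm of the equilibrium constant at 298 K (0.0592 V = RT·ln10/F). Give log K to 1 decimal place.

The Pt²⁺/Pt couple is reduced (cathode); E°cell = +1.21 − (−0.13) = +1.34 V with n = 2.
At equilibrium E = 0, so log K = nE°cell / 0.0592 = (2)(+1.34) / 0.0592 = 45.3.

log K = 45.3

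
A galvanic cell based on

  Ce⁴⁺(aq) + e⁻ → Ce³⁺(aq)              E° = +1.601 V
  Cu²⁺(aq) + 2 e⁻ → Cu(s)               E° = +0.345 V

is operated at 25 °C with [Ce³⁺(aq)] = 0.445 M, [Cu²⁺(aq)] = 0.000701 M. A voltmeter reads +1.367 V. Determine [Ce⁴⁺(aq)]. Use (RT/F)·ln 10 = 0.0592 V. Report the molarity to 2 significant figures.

0.88 M

Ce⁴⁺/Ce³⁺ is the cathode (higher E°); E°cell = +1.601 − (+0.345) = +1.256 V with n = 2.
Rearranging E = E° − (0.0592/n)·log Q gives log Q = 2(+1.256 − (+1.367))/0.0592 = −3.750.
The balanced reaction is 2 Ce⁴⁺(aq) + Cu(s) → 2 Ce³⁺(aq) + Cu²⁺(aq), so Q = ([Ce³⁺(aq)]^2·[Cu²⁺(aq)]) / [Ce⁴⁺(aq)]^2.
Solving for the unknown gives log [Ce⁴⁺(aq)] = −0.054, so [Ce⁴⁺(aq)] ≈ 0.88 M.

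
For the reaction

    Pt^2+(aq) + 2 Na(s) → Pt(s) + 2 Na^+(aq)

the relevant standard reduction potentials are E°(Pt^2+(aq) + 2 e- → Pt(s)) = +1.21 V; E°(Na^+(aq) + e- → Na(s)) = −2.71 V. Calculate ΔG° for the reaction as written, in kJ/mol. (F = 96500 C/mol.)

−757 kJ/mol

In the reaction as written Pt^2+(aq) is reduced, so the Pt²⁺/Pt couple is the cathode and Na⁺/Na is the anode.
E°cell = +1.21 − (−2.71) = +3.92 V; balancing electrons gives n = 2.
ΔG° = −nFE°cell = −(2)(96500)(+3.92) J/mol = −757 kJ/mol.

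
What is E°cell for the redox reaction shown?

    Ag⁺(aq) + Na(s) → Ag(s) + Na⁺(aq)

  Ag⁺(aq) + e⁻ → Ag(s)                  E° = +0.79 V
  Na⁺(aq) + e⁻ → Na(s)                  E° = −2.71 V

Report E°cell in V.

Ag⁺(aq) gains electrons, so the Ag⁺/Ag couple is the cathode; the Na⁺/Na couple is the anode.
E°cell = E°(cathode) − E°(anode) = +0.79 − (−2.71) = +3.50 V.
The positive value indicates the reaction is spontaneous as written.

+3.50 V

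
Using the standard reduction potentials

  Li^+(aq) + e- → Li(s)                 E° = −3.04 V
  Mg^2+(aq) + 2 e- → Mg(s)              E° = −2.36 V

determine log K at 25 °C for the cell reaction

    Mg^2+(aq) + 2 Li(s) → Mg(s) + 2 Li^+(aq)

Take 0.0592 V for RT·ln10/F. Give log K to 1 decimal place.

log K = 23.0

The Mg²⁺/Mg couple is reduced (cathode); E°cell = −2.36 − (−3.04) = +0.68 V with n = 2.
At equilibrium E = 0, so log K = nE°cell / 0.0592 = (2)(+0.68) / 0.0592 = 23.0.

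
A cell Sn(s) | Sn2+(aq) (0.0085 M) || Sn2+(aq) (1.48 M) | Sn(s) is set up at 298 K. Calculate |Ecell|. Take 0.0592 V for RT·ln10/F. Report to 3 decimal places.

0.066 V

For a concentration cell E°cell = 0, since both electrodes use the same couple.
The compartment with the higher Sn2+(aq) concentration (1.48 M) acts as the cathode; ions are reduced there and produced at the dilute (0.0085 M) anode.
With n = 2, Ecell = −(0.0592/2)·log([dilute]/[conc]) = −(0.0592/2)·log(0.0085/1.48) = +0.066 V.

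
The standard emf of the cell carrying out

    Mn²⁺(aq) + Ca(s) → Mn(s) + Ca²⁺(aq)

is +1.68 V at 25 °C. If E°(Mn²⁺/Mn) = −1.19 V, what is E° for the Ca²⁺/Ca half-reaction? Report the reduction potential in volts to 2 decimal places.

In the reaction as written the Mn²⁺/Mn couple is reduced (cathode) and Ca²⁺/Ca is oxidized (anode), so E°cell = E°(Mn²⁺/Mn) − E°(Ca²⁺/Ca).
E°(Ca²⁺/Ca) = E°(cathode) − E°cell = −1.19 − (+1.68) = −2.87 V.

−2.87 V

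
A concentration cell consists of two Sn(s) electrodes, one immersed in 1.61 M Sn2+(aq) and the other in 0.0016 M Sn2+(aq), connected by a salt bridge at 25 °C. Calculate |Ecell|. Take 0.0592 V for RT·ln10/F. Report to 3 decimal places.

For a concentration cell E°cell = 0, since both electrodes use the same couple.
The compartment with the higher Sn2+(aq) concentration (1.61 M) acts as the cathode; ions are reduced there and produced at the dilute (0.0016 M) anode.
With n = 2, Ecell = −(0.0592/2)·log([dilute]/[conc]) = −(0.0592/2)·log(0.0016/1.61) = +0.089 V.

0.089 V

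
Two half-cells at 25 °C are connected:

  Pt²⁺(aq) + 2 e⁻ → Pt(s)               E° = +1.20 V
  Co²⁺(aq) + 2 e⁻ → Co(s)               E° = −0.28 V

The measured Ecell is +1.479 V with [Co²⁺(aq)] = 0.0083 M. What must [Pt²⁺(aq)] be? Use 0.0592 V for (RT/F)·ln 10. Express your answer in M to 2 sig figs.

0.0077 M

The Pt²⁺/Pt couple has the larger reduction potential, so it is the cathode: E°cell = +1.20 − (−0.28) = +1.48 V and n = 2.
Rearranging E = E° − (0.0592/n)·log Q gives log Q = 2(+1.48 − (+1.479))/0.0592 = 0.034.
For Pt²⁺(aq) + Co(s) → Pt(s) + Co²⁺(aq), the reaction quotient is Q = [Co²⁺(aq)] / [Pt²⁺(aq)].
Substituting the known concentrations and solving, log [Pt²⁺(aq)] = −2.115 and [Pt²⁺(aq)] = 0.0077 M.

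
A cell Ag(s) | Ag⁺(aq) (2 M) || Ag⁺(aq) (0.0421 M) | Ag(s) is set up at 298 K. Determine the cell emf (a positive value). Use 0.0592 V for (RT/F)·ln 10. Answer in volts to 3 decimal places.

0.099 V

For a concentration cell E°cell = 0, since both electrodes use the same couple.
The compartment with the higher Ag⁺(aq) concentration (2 M) acts as the cathode; ions are reduced there and produced at the dilute (0.0421 M) anode.
With n = 1, Ecell = −(0.0592/1)·log([dilute]/[conc]) = −(0.0592/1)·log(0.0421/2) = +0.099 V.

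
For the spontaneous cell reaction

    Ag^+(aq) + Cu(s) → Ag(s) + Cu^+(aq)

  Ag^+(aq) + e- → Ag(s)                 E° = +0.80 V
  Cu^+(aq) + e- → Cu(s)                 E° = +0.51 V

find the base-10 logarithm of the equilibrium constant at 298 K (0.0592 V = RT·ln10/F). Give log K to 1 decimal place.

The Ag⁺/Ag couple is reduced (cathode); E°cell = +0.80 − (+0.51) = +0.29 V with n = 1.
At equilibrium E = 0, so log K = nE°cell / 0.0592 = (1)(+0.29) / 0.0592 = 4.9.

log K = 4.9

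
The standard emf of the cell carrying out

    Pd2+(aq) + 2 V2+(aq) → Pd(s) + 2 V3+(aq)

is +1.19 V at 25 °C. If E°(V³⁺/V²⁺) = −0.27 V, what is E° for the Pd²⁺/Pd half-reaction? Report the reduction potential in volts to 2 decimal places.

+0.92 V

In the reaction as written the Pd²⁺/Pd couple is reduced (cathode) and V³⁺/V²⁺ is oxidized (anode), so E°cell = E°(Pd²⁺/Pd) − E°(V³⁺/V²⁺).
E°(Pd²⁺/Pd) = E°cell + E°(anode) = +1.19 + (−0.27) = +0.92 V.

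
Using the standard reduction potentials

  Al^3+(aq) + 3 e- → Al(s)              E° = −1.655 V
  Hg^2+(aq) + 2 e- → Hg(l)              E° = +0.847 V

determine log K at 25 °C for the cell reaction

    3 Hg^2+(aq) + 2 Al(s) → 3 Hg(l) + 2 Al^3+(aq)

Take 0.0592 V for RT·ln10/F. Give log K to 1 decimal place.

log K = 253.6

The Hg²⁺/Hg couple is reduced (cathode); E°cell = +0.847 − (−1.655) = +2.502 V with n = 6.
At equilibrium E = 0, so log K = nE°cell / 0.0592 = (6)(+2.502) / 0.0592 = 253.6.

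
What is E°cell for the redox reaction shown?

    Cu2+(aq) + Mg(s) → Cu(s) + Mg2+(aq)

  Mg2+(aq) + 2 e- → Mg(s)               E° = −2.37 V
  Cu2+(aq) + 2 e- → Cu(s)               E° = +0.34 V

In the reaction as written, Cu2+(aq) is reduced (cathode) and Mg2+(aq) is produced by oxidation at the anode.
E°cell = E°(cathode) − E°(anode) = +0.34 − (−2.37) = +2.71 V.
The positive value indicates the reaction is spontaneous as written.

+2.71 V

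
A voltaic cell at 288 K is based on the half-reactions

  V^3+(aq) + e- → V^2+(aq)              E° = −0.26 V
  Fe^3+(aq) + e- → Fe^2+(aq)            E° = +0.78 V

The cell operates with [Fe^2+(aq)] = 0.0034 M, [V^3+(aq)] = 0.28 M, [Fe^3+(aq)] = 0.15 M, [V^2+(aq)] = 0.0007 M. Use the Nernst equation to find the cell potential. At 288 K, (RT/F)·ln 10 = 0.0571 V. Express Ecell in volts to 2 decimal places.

+0.99 V

Fe³⁺/Fe²⁺ is reduced (cathode, E° = +0.78 V) and V³⁺/V²⁺ is oxidized (anode).
The standard potential is +0.78 − (−0.26) = +1.04 V and the balanced reaction transfers n = 1 electron.
For the overall reaction Fe^3+(aq) + V^2+(aq) → Fe^2+(aq) + V^3+(aq), Q = ([Fe^2+(aq)]·[V^3+(aq)]) / ([Fe^3+(aq)]·[V^2+(aq)]) = 9.07, giving log Q = 0.957.
Applying E = E° − (RT ln10/nF)·log Q gives +1.04 − (0.0571/1)(0.957) = +0.99 V.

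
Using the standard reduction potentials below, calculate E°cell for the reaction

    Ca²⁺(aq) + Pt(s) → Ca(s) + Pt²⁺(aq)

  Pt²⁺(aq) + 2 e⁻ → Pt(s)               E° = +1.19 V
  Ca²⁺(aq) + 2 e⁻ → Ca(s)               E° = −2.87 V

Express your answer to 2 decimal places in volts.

−4.06 V

Ca²⁺(aq) gains electrons, so the Ca²⁺/Ca couple is the cathode; the Pt²⁺/Pt couple is the anode.
E°cell = E°(cathode) − E°(anode) = −2.87 − (+1.19) = −4.06 V.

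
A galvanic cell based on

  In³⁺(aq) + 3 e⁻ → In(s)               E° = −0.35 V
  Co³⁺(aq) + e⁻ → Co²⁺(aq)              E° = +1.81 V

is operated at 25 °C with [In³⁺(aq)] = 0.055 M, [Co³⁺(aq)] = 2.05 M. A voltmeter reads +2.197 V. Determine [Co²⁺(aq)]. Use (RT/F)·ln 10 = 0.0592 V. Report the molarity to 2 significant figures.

1.3 M

With Co³⁺/Co²⁺ at the cathode and In³⁺/In at the anode, E°cell = +1.81 − (−0.35) = +2.16 V (n = 3).
Since E = E° − (0.0592/n)·log Q, log Q = n(E° − E)/0.0592 = −1.875.
Balancing electrons gives 3 Co³⁺(aq) + In(s) → 3 Co²⁺(aq) + In³⁺(aq); thus Q = ([Co²⁺(aq)]^3·[In³⁺(aq)]) / [Co³⁺(aq)]^3.
Solving for the unknown gives log [Co²⁺(aq)] = 0.107, so [Co²⁺(aq)] ≈ 1.3 M.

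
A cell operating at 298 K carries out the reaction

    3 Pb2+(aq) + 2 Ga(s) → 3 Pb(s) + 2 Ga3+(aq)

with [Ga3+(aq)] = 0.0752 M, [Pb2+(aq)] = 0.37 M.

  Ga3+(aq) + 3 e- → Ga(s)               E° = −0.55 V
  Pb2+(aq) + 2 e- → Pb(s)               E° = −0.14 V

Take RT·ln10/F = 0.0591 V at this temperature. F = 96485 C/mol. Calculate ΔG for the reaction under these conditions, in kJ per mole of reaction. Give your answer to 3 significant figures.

The standard cell potential is −0.14 − (−0.55) = +0.41 V, with n = 6 electrons in the balanced equation.
Q = [Ga3+(aq)]^2 / [Pb2+(aq)]^3 = 0.112, so log Q = −0.952 and E = +0.41 − (0.0591/6)(−0.952) = +0.4194 V.
ΔG = −nFE = −(6)(96485)(+0.4194) J/mol = −243 kJ/mol.

−243 kJ/mol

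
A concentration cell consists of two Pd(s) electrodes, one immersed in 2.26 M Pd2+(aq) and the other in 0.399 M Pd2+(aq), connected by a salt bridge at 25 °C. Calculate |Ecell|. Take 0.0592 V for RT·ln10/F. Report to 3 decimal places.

For a concentration cell E°cell = 0, since both electrodes use the same couple.
The compartment with the higher Pd2+(aq) concentration (2.26 M) acts as the cathode; ions are reduced there and produced at the dilute (0.399 M) anode.
With n = 2, Ecell = −(0.0592/2)·log([dilute]/[conc]) = −(0.0592/2)·log(0.399/2.26) = +0.022 V.

0.022 V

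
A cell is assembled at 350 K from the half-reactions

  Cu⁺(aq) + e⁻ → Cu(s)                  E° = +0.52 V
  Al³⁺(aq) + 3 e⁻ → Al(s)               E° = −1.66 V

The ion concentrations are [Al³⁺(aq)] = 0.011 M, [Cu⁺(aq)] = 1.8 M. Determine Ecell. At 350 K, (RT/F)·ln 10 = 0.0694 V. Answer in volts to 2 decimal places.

Since E°(Cu⁺/Cu) > E°(Al³⁺/Al), Cu⁺/Cu serves as the cathode.
The standard potential is +0.52 − (−1.66) = +2.18 V and the balanced reaction transfers n = 3 electrons.
The balanced reaction is 3 Cu⁺(aq) + Al(s) → 3 Cu(s) + Al³⁺(aq), so Q = [Al³⁺(aq)] / [Cu⁺(aq)]^3 = 0.00189 and log Q = −2.724.
Applying E = E° − (RT ln10/nF)·log Q gives +2.18 − (0.0694/3)(−2.724) = +2.24 V.

+2.24 V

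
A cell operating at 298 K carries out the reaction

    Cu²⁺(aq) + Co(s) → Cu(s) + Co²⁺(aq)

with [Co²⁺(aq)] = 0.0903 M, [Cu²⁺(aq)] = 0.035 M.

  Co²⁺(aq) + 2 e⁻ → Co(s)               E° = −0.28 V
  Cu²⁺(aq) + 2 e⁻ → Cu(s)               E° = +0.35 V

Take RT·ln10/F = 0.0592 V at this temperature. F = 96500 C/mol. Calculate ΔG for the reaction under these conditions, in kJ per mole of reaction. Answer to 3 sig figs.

E°cell = +0.35 − (−0.28) = +0.63 V; the balanced reaction transfers n = 2 electrons.
Q = [Co²⁺(aq)] / [Cu²⁺(aq)] = 2.58, so log Q = 0.412 and E = +0.63 − (0.0592/2)(0.412) = +0.6178 V.
ΔG = −nFE = −(2)(96500)(+0.6178) J/mol = −119 kJ/mol.

−119 kJ/mol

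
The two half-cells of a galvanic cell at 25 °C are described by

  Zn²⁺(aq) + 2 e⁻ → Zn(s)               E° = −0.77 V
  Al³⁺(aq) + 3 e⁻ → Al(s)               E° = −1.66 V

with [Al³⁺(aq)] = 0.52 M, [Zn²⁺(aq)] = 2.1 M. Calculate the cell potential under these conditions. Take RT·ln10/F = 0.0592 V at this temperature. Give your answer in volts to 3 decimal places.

The Zn²⁺/Zn couple has the more positive E°, so it is the cathode; Al³⁺/Al is the anode.
E°cell = E°cat − E°an = −0.77 − (−1.66) = +0.89 V; n = 6.
The balanced reaction is 3 Zn²⁺(aq) + 2 Al(s) → 3 Zn(s) + 2 Al³⁺(aq), so Q = [Al³⁺(aq)]^2 / [Zn²⁺(aq)]^3 = 0.0292 and log Q = −1.535.
Applying E = E° − (RT ln10/nF)·log Q gives +0.89 − (0.0592/6)(−1.535) = +0.905 V.

+0.905 V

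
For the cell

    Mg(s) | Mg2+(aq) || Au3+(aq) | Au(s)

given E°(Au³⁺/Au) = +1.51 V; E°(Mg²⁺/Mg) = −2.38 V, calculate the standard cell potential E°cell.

+3.89 V

By convention the left-hand electrode in cell notation is the anode (oxidation) and the right-hand electrode is the cathode (reduction).
E°cell = E°(right) − E°(left) = +1.51 − (−2.38) = +3.89 V.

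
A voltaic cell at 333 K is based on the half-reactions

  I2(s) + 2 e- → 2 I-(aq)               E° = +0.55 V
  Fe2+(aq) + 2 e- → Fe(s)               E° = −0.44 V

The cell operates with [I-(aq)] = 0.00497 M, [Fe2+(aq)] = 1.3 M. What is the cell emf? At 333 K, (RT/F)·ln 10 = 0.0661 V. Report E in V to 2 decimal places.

Since E°(I₂/I⁻) > E°(Fe²⁺/Fe), I₂/I⁻ serves as the cathode.
The standard potential is +0.55 − (−0.44) = +0.99 V and the balanced reaction transfers n = 2 electrons.
The balanced reaction is I2(s) + Fe(s) → 2 I-(aq) + Fe2+(aq), so Q = [I-(aq)]^2·[Fe2+(aq)] = 3.21×10^−5 and log Q = −4.493.
Applying E = E° − (RT ln10/nF)·log Q gives +0.99 − (0.0661/2)(−4.493) = +1.14 V.

+1.14 V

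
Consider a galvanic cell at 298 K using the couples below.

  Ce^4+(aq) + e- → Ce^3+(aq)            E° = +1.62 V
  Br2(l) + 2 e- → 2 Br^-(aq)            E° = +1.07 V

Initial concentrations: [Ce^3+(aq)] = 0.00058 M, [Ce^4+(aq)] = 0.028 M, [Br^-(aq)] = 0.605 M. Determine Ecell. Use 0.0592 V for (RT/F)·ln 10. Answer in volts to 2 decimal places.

+0.64 V

Since E°(Ce⁴⁺/Ce³⁺) > E°(Br₂/Br⁻), Ce⁴⁺/Ce³⁺ serves as the cathode.
The standard potential is +1.62 − (+1.07) = +0.55 V and the balanced reaction transfers n = 2 electrons.
The balanced reaction is 2 Ce^4+(aq) + 2 Br^-(aq) → 2 Ce^3+(aq) + Br2(l), so Q = [Ce^3+(aq)]^2 / ([Ce^4+(aq)]^2·[Br^-(aq)]^2) = 0.00117 and log Q = −2.931.
Applying E = E° − (RT ln10/nF)·log Q gives +0.55 − (0.0592/2)(−2.931) = +0.64 V.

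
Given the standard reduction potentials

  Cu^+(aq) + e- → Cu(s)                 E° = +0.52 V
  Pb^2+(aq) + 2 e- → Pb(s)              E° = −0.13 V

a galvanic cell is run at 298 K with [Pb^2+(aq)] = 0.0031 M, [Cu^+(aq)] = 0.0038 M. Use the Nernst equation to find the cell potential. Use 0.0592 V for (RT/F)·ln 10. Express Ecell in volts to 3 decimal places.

+0.581 V

Since E°(Cu⁺/Cu) > E°(Pb²⁺/Pb), Cu⁺/Cu serves as the cathode.
The standard potential is +0.52 − (−0.13) = +0.65 V and the balanced reaction transfers n = 2 electrons.
The balanced reaction is 2 Cu^+(aq) + Pb(s) → 2 Cu(s) + Pb^2+(aq), so Q = [Pb^2+(aq)] / [Cu^+(aq)]^2 = 215 and log Q = 2.332.
By the Nernst equation, E = +0.65 − (0.0592/2)·(2.332) = +0.581 V.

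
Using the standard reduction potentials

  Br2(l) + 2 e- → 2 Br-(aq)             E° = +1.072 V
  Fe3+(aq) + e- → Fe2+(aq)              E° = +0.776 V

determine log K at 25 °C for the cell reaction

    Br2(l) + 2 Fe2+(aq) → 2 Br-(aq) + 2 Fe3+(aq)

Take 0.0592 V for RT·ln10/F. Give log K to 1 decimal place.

log K = 10.0

The Br₂/Br⁻ couple is reduced (cathode); E°cell = +1.072 − (+0.776) = +0.296 V with n = 2.
At equilibrium E = 0, so log K = nE°cell / 0.0592 = (2)(+0.296) / 0.0592 = 10.0.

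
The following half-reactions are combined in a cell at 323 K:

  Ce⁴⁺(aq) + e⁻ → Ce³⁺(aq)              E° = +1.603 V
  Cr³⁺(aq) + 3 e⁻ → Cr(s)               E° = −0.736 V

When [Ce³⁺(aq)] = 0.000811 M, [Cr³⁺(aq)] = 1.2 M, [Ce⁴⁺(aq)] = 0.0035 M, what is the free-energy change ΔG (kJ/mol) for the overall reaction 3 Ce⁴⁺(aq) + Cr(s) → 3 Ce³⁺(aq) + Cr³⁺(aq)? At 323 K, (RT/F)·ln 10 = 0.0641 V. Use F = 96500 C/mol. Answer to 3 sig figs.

−688 kJ/mol

E°cell = +1.603 − (−0.736) = +2.339 V; the balanced reaction transfers n = 3 electrons.
The reaction quotient is ([Ce³⁺(aq)]^3·[Cr³⁺(aq)]) / [Ce⁴⁺(aq)]^3 = 0.0149; by Nernst, E = +2.339 − (0.0641/3)(−1.826) = +2.3780 V.
Then ΔG = −nFE = −3 × 96500 × +2.3780 J/mol = −688 kJ/mol.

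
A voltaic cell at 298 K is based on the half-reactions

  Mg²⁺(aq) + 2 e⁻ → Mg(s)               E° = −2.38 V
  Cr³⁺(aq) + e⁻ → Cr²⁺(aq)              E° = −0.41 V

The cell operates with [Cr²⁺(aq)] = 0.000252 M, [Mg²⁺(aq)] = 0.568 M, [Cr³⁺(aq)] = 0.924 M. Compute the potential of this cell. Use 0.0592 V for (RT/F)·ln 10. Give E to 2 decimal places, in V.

+2.19 V

Cr³⁺/Cr²⁺ is reduced (cathode, E° = −0.41 V) and Mg²⁺/Mg is oxidized (anode).
The standard potential is −0.41 − (−2.38) = +1.97 V and the balanced reaction transfers n = 2 electrons.
Balancing gives 2 Cr³⁺(aq) + Mg(s) → 2 Cr²⁺(aq) + Mg²⁺(aq); hence Q = ([Cr²⁺(aq)]^2·[Mg²⁺(aq)]) / [Cr³⁺(aq)]^2 = 4.22×10^−8 (log Q = −7.374).
E = E° − (0.0592/n)·log Q = +1.97 − (0.0592/2)(−7.374) = +2.19 V.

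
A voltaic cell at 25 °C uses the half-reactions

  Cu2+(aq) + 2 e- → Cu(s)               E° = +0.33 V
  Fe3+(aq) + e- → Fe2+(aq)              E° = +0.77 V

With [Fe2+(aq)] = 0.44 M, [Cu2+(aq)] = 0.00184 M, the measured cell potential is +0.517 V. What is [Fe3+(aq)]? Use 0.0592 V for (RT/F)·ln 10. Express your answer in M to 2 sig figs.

Fe³⁺/Fe²⁺ is the cathode (higher E°); E°cell = +0.77 − (+0.33) = +0.44 V with n = 2.
From the Nernst equation, log Q = n(E° − E)/0.0592 = 2·(+0.44 − (+0.517))/0.0592 = −2.601.
Balancing electrons gives 2 Fe3+(aq) + Cu(s) → 2 Fe2+(aq) + Cu2+(aq); thus Q = ([Fe2+(aq)]^2·[Cu2+(aq)]) / [Fe3+(aq)]^2.
Isolating [Fe3+(aq)] in Q = 10^{−2.601} yields log [Fe3+(aq)] = −0.424, i.e. 0.38 M.

0.38 M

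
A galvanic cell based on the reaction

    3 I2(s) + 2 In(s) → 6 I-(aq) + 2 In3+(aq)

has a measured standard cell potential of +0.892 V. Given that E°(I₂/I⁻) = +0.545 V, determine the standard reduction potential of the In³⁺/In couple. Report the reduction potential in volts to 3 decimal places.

In the reaction as written the I₂/I⁻ couple is reduced (cathode) and In³⁺/In is oxidized (anode), so E°cell = E°(I₂/I⁻) − E°(In³⁺/In).
E°(In³⁺/In) = E°(cathode) − E°cell = +0.545 − (+0.892) = −0.347 V.

−0.347 V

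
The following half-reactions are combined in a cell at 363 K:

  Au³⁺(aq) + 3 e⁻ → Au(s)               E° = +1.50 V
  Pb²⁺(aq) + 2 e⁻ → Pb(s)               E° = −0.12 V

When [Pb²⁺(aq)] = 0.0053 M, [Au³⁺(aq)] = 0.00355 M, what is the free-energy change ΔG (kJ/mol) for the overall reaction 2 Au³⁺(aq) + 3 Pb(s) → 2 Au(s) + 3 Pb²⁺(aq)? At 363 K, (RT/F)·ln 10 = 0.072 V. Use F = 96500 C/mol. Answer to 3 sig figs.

E°cell = +1.50 − (−0.12) = +1.62 V; the balanced reaction transfers n = 6 electrons.
Q = [Pb²⁺(aq)]^3 / [Au³⁺(aq)]^2 = 0.0118, so log Q = −1.928 and E = +1.62 − (0.072/6)(−1.928) = +1.6431 V.
Finally ΔG = −nFE = −(6)(96500 C/mol)(+1.6431 V) = −951 kJ/mol.

−951 kJ/mol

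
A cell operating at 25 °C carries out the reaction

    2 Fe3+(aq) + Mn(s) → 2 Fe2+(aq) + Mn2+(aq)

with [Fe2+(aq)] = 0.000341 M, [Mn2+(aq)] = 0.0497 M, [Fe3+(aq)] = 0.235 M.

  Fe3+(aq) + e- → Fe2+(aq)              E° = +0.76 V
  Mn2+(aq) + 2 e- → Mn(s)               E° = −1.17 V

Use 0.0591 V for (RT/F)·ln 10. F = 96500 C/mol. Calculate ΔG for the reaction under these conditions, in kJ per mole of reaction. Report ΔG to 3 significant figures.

E°cell = +0.76 − (−1.17) = +1.93 V; the balanced reaction transfers n = 2 electrons.
Here Q = ([Fe2+(aq)]^2·[Mn2+(aq)]) / [Fe3+(aq)]^2 = 1.05×10^−7 (log Q = −6.980), giving E = +1.93 − (0.0591/2)·(−6.980) = +2.1363 V.
Then ΔG = −nFE = −2 × 96500 × +2.1363 J/mol = −412 kJ/mol.

−412 kJ/mol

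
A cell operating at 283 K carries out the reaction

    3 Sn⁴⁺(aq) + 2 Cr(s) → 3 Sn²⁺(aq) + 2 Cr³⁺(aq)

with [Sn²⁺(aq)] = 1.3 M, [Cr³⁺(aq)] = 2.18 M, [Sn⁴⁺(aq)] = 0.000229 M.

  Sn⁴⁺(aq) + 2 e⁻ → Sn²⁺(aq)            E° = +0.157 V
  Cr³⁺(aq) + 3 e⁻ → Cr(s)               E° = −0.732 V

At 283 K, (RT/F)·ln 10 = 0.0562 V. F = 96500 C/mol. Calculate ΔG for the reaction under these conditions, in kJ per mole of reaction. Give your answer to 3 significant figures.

The standard cell potential is +0.157 − (−0.732) = +0.889 V, with n = 6 electrons in the balanced equation.
Q = ([Sn²⁺(aq)]^3·[Cr³⁺(aq)]^2) / [Sn⁴⁺(aq)]^3 = 8.69×10^11, so log Q = 11.939 and E = +0.889 − (0.0562/6)(11.939) = +0.7772 V.
ΔG = −nFE = −(6)(96500)(+0.7772) J/mol = −450 kJ/mol.

−450 kJ/mol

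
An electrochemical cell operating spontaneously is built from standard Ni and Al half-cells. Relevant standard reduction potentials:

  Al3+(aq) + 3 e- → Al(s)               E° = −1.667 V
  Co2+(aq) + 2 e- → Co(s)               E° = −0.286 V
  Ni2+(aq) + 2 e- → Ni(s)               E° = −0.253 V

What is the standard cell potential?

The Ni²⁺/Ni couple has the higher E°, so Ni ion is reduced (cathode) and Al is oxidized (anode).
E°cell = E°(cathode) − E°(anode) = −0.253 − (−1.667) = +1.414 V.

+1.414 V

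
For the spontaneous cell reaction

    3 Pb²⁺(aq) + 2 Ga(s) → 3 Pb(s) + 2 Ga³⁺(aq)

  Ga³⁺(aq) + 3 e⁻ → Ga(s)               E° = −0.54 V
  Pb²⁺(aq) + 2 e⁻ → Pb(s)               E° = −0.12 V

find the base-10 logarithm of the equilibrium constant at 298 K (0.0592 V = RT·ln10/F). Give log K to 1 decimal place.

log K = 42.6

The Pb²⁺/Pb couple is reduced (cathode); E°cell = −0.12 − (−0.54) = +0.42 V with n = 6.
At equilibrium E = 0, so log K = nE°cell / 0.0592 = (6)(+0.42) / 0.0592 = 42.6.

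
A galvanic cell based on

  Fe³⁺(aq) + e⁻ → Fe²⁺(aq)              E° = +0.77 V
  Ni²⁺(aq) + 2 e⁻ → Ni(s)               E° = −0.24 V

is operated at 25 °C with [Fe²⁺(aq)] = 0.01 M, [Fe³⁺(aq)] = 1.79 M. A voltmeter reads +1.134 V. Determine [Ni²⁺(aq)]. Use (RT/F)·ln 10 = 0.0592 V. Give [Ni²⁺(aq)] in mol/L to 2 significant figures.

2.1 M

The Fe³⁺/Fe²⁺ couple has the larger reduction potential, so it is the cathode: E°cell = +0.77 − (−0.24) = +1.01 V and n = 2.
From the Nernst equation, log Q = n(E° − E)/0.0592 = 2·(+1.01 − (+1.134))/0.0592 = −4.189.
The balanced reaction is 2 Fe³⁺(aq) + Ni(s) → 2 Fe²⁺(aq) + Ni²⁺(aq), so Q = ([Fe²⁺(aq)]^2·[Ni²⁺(aq)]) / [Fe³⁺(aq)]^2.
Isolating [Ni²⁺(aq)] in Q = 10^{−4.189} yields log [Ni²⁺(aq)] = 0.317, i.e. 2.1 M.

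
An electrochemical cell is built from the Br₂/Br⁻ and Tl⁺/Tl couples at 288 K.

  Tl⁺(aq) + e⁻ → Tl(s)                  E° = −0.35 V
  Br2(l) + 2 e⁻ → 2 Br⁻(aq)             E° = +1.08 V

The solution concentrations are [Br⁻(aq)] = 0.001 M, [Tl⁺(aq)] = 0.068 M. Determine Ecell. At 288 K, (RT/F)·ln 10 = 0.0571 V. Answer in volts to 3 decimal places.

Since E°(Br₂/Br⁻) > E°(Tl⁺/Tl), Br₂/Br⁻ serves as the cathode.
E°cell = +1.08 − (−0.35) = +1.43 V, with n = 2 electrons transferred.
Balancing gives Br2(l) + 2 Tl(s) → 2 Br⁻(aq) + 2 Tl⁺(aq); hence Q = [Br⁻(aq)]^2·[Tl⁺(aq)]^2 = 4.62×10^−9 (log Q = −8.335).
Applying E = E° − (RT ln10/nF)·log Q gives +1.43 − (0.0571/2)(−8.335) = +1.668 V.

+1.668 V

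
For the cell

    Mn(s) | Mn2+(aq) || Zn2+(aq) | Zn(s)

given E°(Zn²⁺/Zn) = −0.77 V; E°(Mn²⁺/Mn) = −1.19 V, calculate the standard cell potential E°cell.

+0.42 V

By convention the left-hand electrode in cell notation is the anode (oxidation) and the right-hand electrode is the cathode (reduction).
E°cell = E°(right) − E°(left) = −0.77 − (−1.19) = +0.42 V.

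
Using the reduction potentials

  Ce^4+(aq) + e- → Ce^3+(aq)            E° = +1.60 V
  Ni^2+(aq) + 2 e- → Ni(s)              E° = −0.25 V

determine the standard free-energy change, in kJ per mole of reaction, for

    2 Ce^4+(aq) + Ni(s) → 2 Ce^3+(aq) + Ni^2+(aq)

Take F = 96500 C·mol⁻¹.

−357 kJ/mol

In the reaction as written Ce^4+(aq) is reduced, so the Ce⁴⁺/Ce³⁺ couple is the cathode and Ni²⁺/Ni is the anode.
E°cell = +1.60 − (−0.25) = +1.85 V; balancing electrons gives n = 2.
ΔG° = −nFE°cell = −(2)(96500)(+1.85) J/mol = −357 kJ/mol.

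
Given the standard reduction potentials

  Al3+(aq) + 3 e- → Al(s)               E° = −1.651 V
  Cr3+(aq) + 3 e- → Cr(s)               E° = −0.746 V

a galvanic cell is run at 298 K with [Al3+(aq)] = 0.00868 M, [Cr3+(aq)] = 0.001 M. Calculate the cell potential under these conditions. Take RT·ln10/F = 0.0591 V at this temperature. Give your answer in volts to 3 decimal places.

Since E°(Cr³⁺/Cr) > E°(Al³⁺/Al), Cr³⁺/Cr serves as the cathode.
E°cell = −0.746 − (−1.651) = +0.905 V, with n = 3 electrons transferred.
For the overall reaction Cr3+(aq) + Al(s) → Cr(s) + Al3+(aq), Q = [Al3+(aq)] / [Cr3+(aq)] = 8.68, giving log Q = 0.939.
E = E° − (0.0591/n)·log Q = +0.905 − (0.0591/3)(0.939) = +0.887 V.

+0.887 V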